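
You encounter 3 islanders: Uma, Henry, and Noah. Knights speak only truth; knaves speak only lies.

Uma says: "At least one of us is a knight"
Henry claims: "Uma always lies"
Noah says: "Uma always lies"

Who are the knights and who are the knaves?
Uma is a knight.
Henry is a knave.
Noah is a knave.

Verification:
- Uma (knight) says "At least one of us is a knight" - this is TRUE because Uma is a knight.
- Henry (knave) says "Uma always lies" - this is FALSE (a lie) because Uma is a knight.
- Noah (knave) says "Uma always lies" - this is FALSE (a lie) because Uma is a knight.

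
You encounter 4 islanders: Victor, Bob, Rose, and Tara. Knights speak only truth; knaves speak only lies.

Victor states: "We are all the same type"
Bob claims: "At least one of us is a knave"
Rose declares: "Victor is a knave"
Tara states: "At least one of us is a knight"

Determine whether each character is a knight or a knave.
Victor is a knave.
Bob is a knight.
Rose is a knight.
Tara is a knight.

Verification:
- Victor (knave) says "We are all the same type" - this is FALSE (a lie) because Bob, Rose, and Tara are knights and Victor is a knave.
- Bob (knight) says "At least one of us is a knave" - this is TRUE because Victor is a knave.
- Rose (knight) says "Victor is a knave" - this is TRUE because Victor is a knave.
- Tara (knight) says "At least one of us is a knight" - this is TRUE because Bob, Rose, and Tara are knights.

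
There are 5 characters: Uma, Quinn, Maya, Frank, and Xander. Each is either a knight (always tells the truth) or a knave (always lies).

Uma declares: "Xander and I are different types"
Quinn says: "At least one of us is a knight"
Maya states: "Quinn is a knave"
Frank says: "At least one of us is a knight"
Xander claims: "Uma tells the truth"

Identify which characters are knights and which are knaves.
Uma is a knave.
Quinn is a knight.
Maya is a knave.
Frank is a knight.
Xander is a knave.

Verification:
- Uma (knave) says "Xander and I are different types" - this is FALSE (a lie) because Uma is a knave and Xander is a knave.
- Quinn (knight) says "At least one of us is a knight" - this is TRUE because Quinn and Frank are knights.
- Maya (knave) says "Quinn is a knave" - this is FALSE (a lie) because Quinn is a knight.
- Frank (knight) says "At least one of us is a knight" - this is TRUE because Quinn and Frank are knights.
- Xander (knave) says "Uma tells the truth" - this is FALSE (a lie) because Uma is a knave.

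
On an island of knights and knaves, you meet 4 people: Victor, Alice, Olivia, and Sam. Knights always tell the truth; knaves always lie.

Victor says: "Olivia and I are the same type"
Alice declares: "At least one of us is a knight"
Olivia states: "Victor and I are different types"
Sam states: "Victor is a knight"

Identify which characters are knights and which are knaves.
Victor is a knave.
Alice is a knight.
Olivia is a knight.
Sam is a knave.

Verification:
- Victor (knave) says "Olivia and I are the same type" - this is FALSE (a lie) because Victor is a knave and Olivia is a knight.
- Alice (knight) says "At least one of us is a knight" - this is TRUE because Alice and Olivia are knights.
- Olivia (knight) says "Victor and I are different types" - this is TRUE because Olivia is a knight and Victor is a knave.
- Sam (knave) says "Victor is a knight" - this is FALSE (a lie) because Victor is a knave.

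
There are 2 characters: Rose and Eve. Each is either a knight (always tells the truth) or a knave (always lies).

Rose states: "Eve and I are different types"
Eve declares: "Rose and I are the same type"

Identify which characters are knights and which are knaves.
Rose is a knight.
Eve is a knave.

Verification:
- Rose (knight) says "Eve and I are different types" - this is TRUE because Rose is a knight and Eve is a knave.
- Eve (knave) says "Rose and I are the same type" - this is FALSE (a lie) because Eve is a knave and Rose is a knight.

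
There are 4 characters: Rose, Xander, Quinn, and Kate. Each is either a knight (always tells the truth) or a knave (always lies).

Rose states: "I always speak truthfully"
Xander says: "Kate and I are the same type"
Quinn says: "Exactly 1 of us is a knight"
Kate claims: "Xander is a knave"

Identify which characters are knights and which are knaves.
Rose is a knight.
Xander is a knave.
Quinn is a knave.
Kate is a knight.

Verification:
- Rose (knight) says "I always speak truthfully" - this is TRUE because Rose is a knight.
- Xander (knave) says "Kate and I are the same type" - this is FALSE (a lie) because Xander is a knave and Kate is a knight.
- Quinn (knave) says "Exactly 1 of us is a knight" - this is FALSE (a lie) because there are 2 knights.
- Kate (knight) says "Xander is a knave" - this is TRUE because Xander is a knave.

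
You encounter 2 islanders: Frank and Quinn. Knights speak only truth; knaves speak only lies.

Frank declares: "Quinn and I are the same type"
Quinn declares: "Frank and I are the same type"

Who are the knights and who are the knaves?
Frank is a knight.
Quinn is a knight.

Verification:
- Frank (knight) says "Quinn and I are the same type" - this is TRUE because Frank is a knight and Quinn is a knight.
- Quinn (knight) says "Frank and I are the same type" - this is TRUE because Quinn is a knight and Frank is a knight.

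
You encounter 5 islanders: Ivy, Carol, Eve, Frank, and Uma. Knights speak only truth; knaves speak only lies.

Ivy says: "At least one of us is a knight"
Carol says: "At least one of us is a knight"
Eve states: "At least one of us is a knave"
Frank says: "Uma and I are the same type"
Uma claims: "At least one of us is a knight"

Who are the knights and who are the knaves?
Ivy is a knight.
Carol is a knight.
Eve is a knight.
Frank is a knave.
Uma is a knight.

Verification:
- Ivy (knight) says "At least one of us is a knight" - this is TRUE because Ivy, Carol, Eve, and Uma are knights.
- Carol (knight) says "At least one of us is a knight" - this is TRUE because Ivy, Carol, Eve, and Uma are knights.
- Eve (knight) says "At least one of us is a knave" - this is TRUE because Frank is a knave.
- Frank (knave) says "Uma and I are the same type" - this is FALSE (a lie) because Frank is a knave and Uma is a knight.
- Uma (knight) says "At least one of us is a knight" - this is TRUE because Ivy, Carol, Eve, and Uma are knights.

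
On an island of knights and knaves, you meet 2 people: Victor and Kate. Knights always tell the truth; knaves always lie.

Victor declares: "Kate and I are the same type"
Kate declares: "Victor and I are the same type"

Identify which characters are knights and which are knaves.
Victor is a knight.
Kate is a knight.

Verification:
- Victor (knight) says "Kate and I are the same type" - this is TRUE because Victor is a knight and Kate is a knight.
- Kate (knight) says "Victor and I are the same type" - this is TRUE because Kate is a knight and Victor is a knight.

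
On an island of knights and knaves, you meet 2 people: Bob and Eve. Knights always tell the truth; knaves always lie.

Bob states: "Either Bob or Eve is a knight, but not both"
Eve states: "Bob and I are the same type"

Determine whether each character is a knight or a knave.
Bob is a knight.
Eve is a knave.

Verification:
- Bob (knight) says "Either Bob or Eve is a knight, but not both" - this is TRUE because Bob is a knight and Eve is a knave.
- Eve (knave) says "Bob and I are the same type" - this is FALSE (a lie) because Eve is a knave and Bob is a knight.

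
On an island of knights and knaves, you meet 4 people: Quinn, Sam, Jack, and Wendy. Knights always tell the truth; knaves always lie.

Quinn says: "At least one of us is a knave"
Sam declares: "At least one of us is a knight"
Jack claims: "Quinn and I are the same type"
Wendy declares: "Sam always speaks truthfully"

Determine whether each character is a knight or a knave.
Quinn is a knight.
Sam is a knight.
Jack is a knave.
Wendy is a knight.

Verification:
- Quinn (knight) says "At least one of us is a knave" - this is TRUE because Jack is a knave.
- Sam (knight) says "At least one of us is a knight" - this is TRUE because Quinn, Sam, and Wendy are knights.
- Jack (knave) says "Quinn and I are the same type" - this is FALSE (a lie) because Jack is a knave and Quinn is a knight.
- Wendy (knight) says "Sam always speaks truthfully" - this is TRUE because Sam is a knight.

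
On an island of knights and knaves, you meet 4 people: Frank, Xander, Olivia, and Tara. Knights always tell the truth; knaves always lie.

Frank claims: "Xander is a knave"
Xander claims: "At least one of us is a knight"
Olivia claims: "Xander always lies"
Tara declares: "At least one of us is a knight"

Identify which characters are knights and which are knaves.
Frank is a knave.
Xander is a knight.
Olivia is a knave.
Tara is a knight.

Verification:
- Frank (knave) says "Xander is a knave" - this is FALSE (a lie) because Xander is a knight.
- Xander (knight) says "At least one of us is a knight" - this is TRUE because Xander and Tara are knights.
- Olivia (knave) says "Xander always lies" - this is FALSE (a lie) because Xander is a knight.
- Tara (knight) says "At least one of us is a knight" - this is TRUE because Xander and Tara are knights.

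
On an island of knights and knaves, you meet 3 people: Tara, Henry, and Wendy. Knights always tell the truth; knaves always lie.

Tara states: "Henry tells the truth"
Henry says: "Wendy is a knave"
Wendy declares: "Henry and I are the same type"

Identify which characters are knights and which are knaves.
Tara is a knight.
Henry is a knight.
Wendy is a knave.

Verification:
- Tara (knight) says "Henry tells the truth" - this is TRUE because Henry is a knight.
- Henry (knight) says "Wendy is a knave" - this is TRUE because Wendy is a knave.
- Wendy (knave) says "Henry and I are the same type" - this is FALSE (a lie) because Wendy is a knave and Henry is a knight.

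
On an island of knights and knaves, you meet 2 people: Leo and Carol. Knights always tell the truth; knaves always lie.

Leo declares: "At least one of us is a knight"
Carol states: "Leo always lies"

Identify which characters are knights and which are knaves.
Leo is a knight.
Carol is a knave.

Verification:
- Leo (knight) says "At least one of us is a knight" - this is TRUE because Leo is a knight.
- Carol (knave) says "Leo always lies" - this is FALSE (a lie) because Leo is a knight.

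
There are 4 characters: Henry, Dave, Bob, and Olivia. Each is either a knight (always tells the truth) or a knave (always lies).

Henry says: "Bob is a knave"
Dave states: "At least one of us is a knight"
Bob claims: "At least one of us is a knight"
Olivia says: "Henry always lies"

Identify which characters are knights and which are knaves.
Henry is a knave.
Dave is a knight.
Bob is a knight.
Olivia is a knight.

Verification:
- Henry (knave) says "Bob is a knave" - this is FALSE (a lie) because Bob is a knight.
- Dave (knight) says "At least one of us is a knight" - this is TRUE because Dave, Bob, and Olivia are knights.
- Bob (knight) says "At least one of us is a knight" - this is TRUE because Dave, Bob, and Olivia are knights.
- Olivia (knight) says "Henry always lies" - this is TRUE because Henry is a knave.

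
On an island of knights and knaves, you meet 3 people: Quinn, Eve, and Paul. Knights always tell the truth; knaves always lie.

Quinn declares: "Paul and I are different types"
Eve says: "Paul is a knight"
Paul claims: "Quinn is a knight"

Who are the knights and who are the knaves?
Quinn is a knave.
Eve is a knave.
Paul is a knave.

Verification:
- Quinn (knave) says "Paul and I are different types" - this is FALSE (a lie) because Quinn is a knave and Paul is a knave.
- Eve (knave) says "Paul is a knight" - this is FALSE (a lie) because Paul is a knave.
- Paul (knave) says "Quinn is a knight" - this is FALSE (a lie) because Quinn is a knave.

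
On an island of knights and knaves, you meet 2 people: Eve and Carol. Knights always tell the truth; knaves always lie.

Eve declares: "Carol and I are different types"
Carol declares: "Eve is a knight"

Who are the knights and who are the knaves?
Eve is a knave.
Carol is a knave.

Verification:
- Eve (knave) says "Carol and I are different types" - this is FALSE (a lie) because Eve is a knave and Carol is a knave.
- Carol (knave) says "Eve is a knight" - this is FALSE (a lie) because Eve is a knave.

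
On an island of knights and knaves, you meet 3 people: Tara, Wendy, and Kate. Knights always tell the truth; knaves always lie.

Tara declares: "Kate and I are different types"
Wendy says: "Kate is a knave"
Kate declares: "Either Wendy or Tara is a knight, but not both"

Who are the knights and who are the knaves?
Tara is a knight.
Wendy is a knight.
Kate is a knave.

Verification:
- Tara (knight) says "Kate and I are different types" - this is TRUE because Tara is a knight and Kate is a knave.
- Wendy (knight) says "Kate is a knave" - this is TRUE because Kate is a knave.
- Kate (knave) says "Either Wendy or Tara is a knight, but not both" - this is FALSE (a lie) because Wendy is a knight and Tara is a knight.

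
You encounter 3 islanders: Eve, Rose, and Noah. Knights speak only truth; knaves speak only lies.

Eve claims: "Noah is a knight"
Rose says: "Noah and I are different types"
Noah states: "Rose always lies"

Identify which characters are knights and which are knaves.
Eve is a knave.
Rose is a knight.
Noah is a knave.

Verification:
- Eve (knave) says "Noah is a knight" - this is FALSE (a lie) because Noah is a knave.
- Rose (knight) says "Noah and I are different types" - this is TRUE because Rose is a knight and Noah is a knave.
- Noah (knave) says "Rose always lies" - this is FALSE (a lie) because Rose is a knight.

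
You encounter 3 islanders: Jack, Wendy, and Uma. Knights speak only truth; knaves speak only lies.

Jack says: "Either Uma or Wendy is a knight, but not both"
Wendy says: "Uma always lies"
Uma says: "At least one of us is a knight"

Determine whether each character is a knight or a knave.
Jack is a knight.
Wendy is a knave.
Uma is a knight.

Verification:
- Jack (knight) says "Either Uma or Wendy is a knight, but not both" - this is TRUE because Uma is a knight and Wendy is a knave.
- Wendy (knave) says "Uma always lies" - this is FALSE (a lie) because Uma is a knight.
- Uma (knight) says "At least one of us is a knight" - this is TRUE because Jack and Uma are knights.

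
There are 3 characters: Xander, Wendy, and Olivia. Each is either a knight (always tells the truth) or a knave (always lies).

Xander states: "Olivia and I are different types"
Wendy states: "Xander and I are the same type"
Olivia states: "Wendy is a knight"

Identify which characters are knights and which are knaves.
Xander is a knight.
Wendy is a knave.
Olivia is a knave.

Verification:
- Xander (knight) says "Olivia and I are different types" - this is TRUE because Xander is a knight and Olivia is a knave.
- Wendy (knave) says "Xander and I are the same type" - this is FALSE (a lie) because Wendy is a knave and Xander is a knight.
- Olivia (knave) says "Wendy is a knight" - this is FALSE (a lie) because Wendy is a knave.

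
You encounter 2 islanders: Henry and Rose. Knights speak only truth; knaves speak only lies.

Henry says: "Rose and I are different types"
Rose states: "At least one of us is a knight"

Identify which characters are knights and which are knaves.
Henry is a knave.
Rose is a knave.

Verification:
- Henry (knave) says "Rose and I are different types" - this is FALSE (a lie) because Henry is a knave and Rose is a knave.
- Rose (knave) says "At least one of us is a knight" - this is FALSE (a lie) because no one is a knight.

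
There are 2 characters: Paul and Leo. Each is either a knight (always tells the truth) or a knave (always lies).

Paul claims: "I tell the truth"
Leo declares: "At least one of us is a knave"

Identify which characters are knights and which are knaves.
Paul is a knave.
Leo is a knight.

Verification:
- Paul (knave) says "I tell the truth" - this is FALSE (a lie) because Paul is a knave.
- Leo (knight) says "At least one of us is a knave" - this is TRUE because Paul is a knave.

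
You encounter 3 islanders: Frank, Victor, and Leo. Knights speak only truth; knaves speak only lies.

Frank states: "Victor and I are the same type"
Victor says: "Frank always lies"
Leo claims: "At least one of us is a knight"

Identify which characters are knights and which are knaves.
Frank is a knave.
Victor is a knight.
Leo is a knight.

Verification:
- Frank (knave) says "Victor and I are the same type" - this is FALSE (a lie) because Frank is a knave and Victor is a knight.
- Victor (knight) says "Frank always lies" - this is TRUE because Frank is a knave.
- Leo (knight) says "At least one of us is a knight" - this is TRUE because Victor and Leo are knights.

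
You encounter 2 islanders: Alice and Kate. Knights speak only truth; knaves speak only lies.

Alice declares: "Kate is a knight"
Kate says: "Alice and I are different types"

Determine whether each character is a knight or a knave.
Alice is a knave.
Kate is a knave.

Verification:
- Alice (knave) says "Kate is a knight" - this is FALSE (a lie) because Kate is a knave.
- Kate (knave) says "Alice and I are different types" - this is FALSE (a lie) because Kate is a knave and Alice is a knave.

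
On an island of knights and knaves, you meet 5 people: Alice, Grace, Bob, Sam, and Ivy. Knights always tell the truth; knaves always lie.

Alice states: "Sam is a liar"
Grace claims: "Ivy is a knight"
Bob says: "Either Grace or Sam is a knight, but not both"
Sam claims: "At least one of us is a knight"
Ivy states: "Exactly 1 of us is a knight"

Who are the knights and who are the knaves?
Alice is a knave.
Grace is a knave.
Bob is a knight.
Sam is a knight.
Ivy is a knave.

Verification:
- Alice (knave) says "Sam is a liar" - this is FALSE (a lie) because Sam is a knight.
- Grace (knave) says "Ivy is a knight" - this is FALSE (a lie) because Ivy is a knave.
- Bob (knight) says "Either Grace or Sam is a knight, but not both" - this is TRUE because Grace is a knave and Sam is a knight.
- Sam (knight) says "At least one of us is a knight" - this is TRUE because Bob and Sam are knights.
- Ivy (knave) says "Exactly 1 of us is a knight" - this is FALSE (a lie) because there are 2 knights.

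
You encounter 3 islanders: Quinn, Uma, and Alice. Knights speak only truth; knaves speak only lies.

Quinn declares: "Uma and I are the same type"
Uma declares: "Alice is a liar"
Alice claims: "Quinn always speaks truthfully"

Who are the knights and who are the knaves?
Quinn is a knave.
Uma is a knight.
Alice is a knave.

Verification:
- Quinn (knave) says "Uma and I are the same type" - this is FALSE (a lie) because Quinn is a knave and Uma is a knight.
- Uma (knight) says "Alice is a liar" - this is TRUE because Alice is a knave.
- Alice (knave) says "Quinn always speaks truthfully" - this is FALSE (a lie) because Quinn is a knave.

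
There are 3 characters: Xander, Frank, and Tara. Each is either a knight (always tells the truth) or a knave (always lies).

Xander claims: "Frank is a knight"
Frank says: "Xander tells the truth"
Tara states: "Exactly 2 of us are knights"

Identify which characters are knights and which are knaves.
Xander is a knave.
Frank is a knave.
Tara is a knave.

Verification:
- Xander (knave) says "Frank is a knight" - this is FALSE (a lie) because Frank is a knave.
- Frank (knave) says "Xander tells the truth" - this is FALSE (a lie) because Xander is a knave.
- Tara (knave) says "Exactly 2 of us are knights" - this is FALSE (a lie) because there are 0 knights.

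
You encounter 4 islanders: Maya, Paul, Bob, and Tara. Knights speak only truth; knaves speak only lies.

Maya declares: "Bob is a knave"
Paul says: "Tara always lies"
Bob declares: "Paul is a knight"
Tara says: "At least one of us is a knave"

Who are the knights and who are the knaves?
Maya is a knight.
Paul is a knave.
Bob is a knave.
Tara is a knight.

Verification:
- Maya (knight) says "Bob is a knave" - this is TRUE because Bob is a knave.
- Paul (knave) says "Tara always lies" - this is FALSE (a lie) because Tara is a knight.
- Bob (knave) says "Paul is a knight" - this is FALSE (a lie) because Paul is a knave.
- Tara (knight) says "At least one of us is a knave" - this is TRUE because Paul and Bob are knaves.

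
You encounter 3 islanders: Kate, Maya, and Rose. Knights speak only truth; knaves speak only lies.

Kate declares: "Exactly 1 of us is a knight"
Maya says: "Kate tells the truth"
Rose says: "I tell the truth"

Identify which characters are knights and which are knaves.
Kate is a knave.
Maya is a knave.
Rose is a knave.

Verification:
- Kate (knave) says "Exactly 1 of us is a knight" - this is FALSE (a lie) because there are 0 knights.
- Maya (knave) says "Kate tells the truth" - this is FALSE (a lie) because Kate is a knave.
- Rose (knave) says "I tell the truth" - this is FALSE (a lie) because Rose is a knave.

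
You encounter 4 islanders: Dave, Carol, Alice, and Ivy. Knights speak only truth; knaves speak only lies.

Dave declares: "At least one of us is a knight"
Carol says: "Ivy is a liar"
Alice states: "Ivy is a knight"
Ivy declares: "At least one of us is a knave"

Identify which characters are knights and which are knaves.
Dave is a knight.
Carol is a knave.
Alice is a knight.
Ivy is a knight.

Verification:
- Dave (knight) says "At least one of us is a knight" - this is TRUE because Dave, Alice, and Ivy are knights.
- Carol (knave) says "Ivy is a liar" - this is FALSE (a lie) because Ivy is a knight.
- Alice (knight) says "Ivy is a knight" - this is TRUE because Ivy is a knight.
- Ivy (knight) says "At least one of us is a knave" - this is TRUE because Carol is a knave.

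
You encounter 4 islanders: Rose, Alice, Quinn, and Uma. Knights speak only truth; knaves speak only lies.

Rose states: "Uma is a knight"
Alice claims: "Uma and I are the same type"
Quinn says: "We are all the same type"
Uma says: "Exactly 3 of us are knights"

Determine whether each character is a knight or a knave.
Rose is a knight.
Alice is a knight.
Quinn is a knave.
Uma is a knight.

Verification:
- Rose (knight) says "Uma is a knight" - this is TRUE because Uma is a knight.
- Alice (knight) says "Uma and I are the same type" - this is TRUE because Alice is a knight and Uma is a knight.
- Quinn (knave) says "We are all the same type" - this is FALSE (a lie) because Rose, Alice, and Uma are knights and Quinn is a knave.
- Uma (knight) says "Exactly 3 of us are knights" - this is TRUE because there are 3 knights.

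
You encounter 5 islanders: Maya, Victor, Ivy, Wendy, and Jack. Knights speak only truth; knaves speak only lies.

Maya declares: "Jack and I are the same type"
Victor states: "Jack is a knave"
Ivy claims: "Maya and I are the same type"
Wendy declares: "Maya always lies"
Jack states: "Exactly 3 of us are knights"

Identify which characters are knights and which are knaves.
Maya is a knight.
Victor is a knave.
Ivy is a knight.
Wendy is a knave.
Jack is a knight.

Verification:
- Maya (knight) says "Jack and I are the same type" - this is TRUE because Maya is a knight and Jack is a knight.
- Victor (knave) says "Jack is a knave" - this is FALSE (a lie) because Jack is a knight.
- Ivy (knight) says "Maya and I are the same type" - this is TRUE because Ivy is a knight and Maya is a knight.
- Wendy (knave) says "Maya always lies" - this is FALSE (a lie) because Maya is a knight.
- Jack (knight) says "Exactly 3 of us are knights" - this is TRUE because there are 3 knights.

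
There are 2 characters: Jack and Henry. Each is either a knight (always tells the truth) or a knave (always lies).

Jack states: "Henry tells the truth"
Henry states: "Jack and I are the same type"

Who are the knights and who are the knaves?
Jack is a knight.
Henry is a knight.

Verification:
- Jack (knight) says "Henry tells the truth" - this is TRUE because Henry is a knight.
- Henry (knight) says "Jack and I are the same type" - this is TRUE because Henry is a knight and Jack is a knight.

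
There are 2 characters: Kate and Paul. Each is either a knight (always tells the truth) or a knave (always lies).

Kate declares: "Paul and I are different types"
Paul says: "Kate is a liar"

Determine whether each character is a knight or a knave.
Kate is a knight.
Paul is a knave.

Verification:
- Kate (knight) says "Paul and I are different types" - this is TRUE because Kate is a knight and Paul is a knave.
- Paul (knave) says "Kate is a liar" - this is FALSE (a lie) because Kate is a knight.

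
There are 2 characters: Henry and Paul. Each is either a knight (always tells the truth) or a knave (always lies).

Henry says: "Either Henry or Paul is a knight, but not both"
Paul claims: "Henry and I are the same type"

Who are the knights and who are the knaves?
Henry is a knight.
Paul is a knave.

Verification:
- Henry (knight) says "Either Henry or Paul is a knight, but not both" - this is TRUE because Henry is a knight and Paul is a knave.
- Paul (knave) says "Henry and I are the same type" - this is FALSE (a lie) because Paul is a knave and Henry is a knight.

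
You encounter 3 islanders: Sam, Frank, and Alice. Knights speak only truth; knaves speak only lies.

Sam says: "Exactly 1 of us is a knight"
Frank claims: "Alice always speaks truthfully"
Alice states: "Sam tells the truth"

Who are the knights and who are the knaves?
Sam is a knave.
Frank is a knave.
Alice is a knave.

Verification:
- Sam (knave) says "Exactly 1 of us is a knight" - this is FALSE (a lie) because there are 0 knights.
- Frank (knave) says "Alice always speaks truthfully" - this is FALSE (a lie) because Alice is a knave.
- Alice (knave) says "Sam tells the truth" - this is FALSE (a lie) because Sam is a knave.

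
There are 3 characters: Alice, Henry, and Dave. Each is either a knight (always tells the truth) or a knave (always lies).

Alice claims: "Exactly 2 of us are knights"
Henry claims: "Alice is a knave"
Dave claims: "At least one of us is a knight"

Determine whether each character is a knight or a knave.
Alice is a knight.
Henry is a knave.
Dave is a knight.

Verification:
- Alice (knight) says "Exactly 2 of us are knights" - this is TRUE because there are 2 knights.
- Henry (knave) says "Alice is a knave" - this is FALSE (a lie) because Alice is a knight.
- Dave (knight) says "At least one of us is a knight" - this is TRUE because Alice and Dave are knights.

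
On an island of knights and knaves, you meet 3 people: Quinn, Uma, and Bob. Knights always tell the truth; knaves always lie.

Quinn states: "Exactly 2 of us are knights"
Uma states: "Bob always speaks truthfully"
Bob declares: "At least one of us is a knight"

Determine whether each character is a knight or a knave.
Quinn is a knave.
Uma is a knave.
Bob is a knave.

Verification:
- Quinn (knave) says "Exactly 2 of us are knights" - this is FALSE (a lie) because there are 0 knights.
- Uma (knave) says "Bob always speaks truthfully" - this is FALSE (a lie) because Bob is a knave.
- Bob (knave) says "At least one of us is a knight" - this is FALSE (a lie) because no one is a knight.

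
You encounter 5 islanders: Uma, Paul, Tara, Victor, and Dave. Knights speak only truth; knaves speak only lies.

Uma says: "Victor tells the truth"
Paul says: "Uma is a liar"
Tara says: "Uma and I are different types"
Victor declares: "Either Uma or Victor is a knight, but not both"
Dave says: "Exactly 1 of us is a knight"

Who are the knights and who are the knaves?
Uma is a knave.
Paul is a knight.
Tara is a knight.
Victor is a knave.
Dave is a knave.

Verification:
- Uma (knave) says "Victor tells the truth" - this is FALSE (a lie) because Victor is a knave.
- Paul (knight) says "Uma is a liar" - this is TRUE because Uma is a knave.
- Tara (knight) says "Uma and I are different types" - this is TRUE because Tara is a knight and Uma is a knave.
- Victor (knave) says "Either Uma or Victor is a knight, but not both" - this is FALSE (a lie) because Uma is a knave and Victor is a knave.
- Dave (knave) says "Exactly 1 of us is a knight" - this is FALSE (a lie) because there are 2 knights.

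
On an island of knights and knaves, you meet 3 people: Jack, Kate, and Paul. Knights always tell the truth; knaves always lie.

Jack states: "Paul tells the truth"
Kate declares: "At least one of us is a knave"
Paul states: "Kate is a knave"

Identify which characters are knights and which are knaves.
Jack is a knave.
Kate is a knight.
Paul is a knave.

Verification:
- Jack (knave) says "Paul tells the truth" - this is FALSE (a lie) because Paul is a knave.
- Kate (knight) says "At least one of us is a knave" - this is TRUE because Jack and Paul are knaves.
- Paul (knave) says "Kate is a knave" - this is FALSE (a lie) because Kate is a knight.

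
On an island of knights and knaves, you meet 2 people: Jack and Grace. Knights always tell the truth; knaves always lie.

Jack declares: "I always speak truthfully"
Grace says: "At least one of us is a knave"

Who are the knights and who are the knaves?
Jack is a knave.
Grace is a knight.

Verification:
- Jack (knave) says "I always speak truthfully" - this is FALSE (a lie) because Jack is a knave.
- Grace (knight) says "At least one of us is a knave" - this is TRUE because Jack is a knave.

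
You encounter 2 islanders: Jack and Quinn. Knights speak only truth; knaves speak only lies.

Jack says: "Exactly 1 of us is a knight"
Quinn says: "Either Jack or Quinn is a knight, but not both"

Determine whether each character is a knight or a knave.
Jack is a knave.
Quinn is a knave.

Verification:
- Jack (knave) says "Exactly 1 of us is a knight" - this is FALSE (a lie) because there are 0 knights.
- Quinn (knave) says "Either Jack or Quinn is a knight, but not both" - this is FALSE (a lie) because Jack is a knave and Quinn is a knave.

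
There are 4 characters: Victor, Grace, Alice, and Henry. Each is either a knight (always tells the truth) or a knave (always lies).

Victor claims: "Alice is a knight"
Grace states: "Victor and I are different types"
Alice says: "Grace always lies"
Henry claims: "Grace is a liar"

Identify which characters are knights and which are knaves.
Victor is a knave.
Grace is a knight.
Alice is a knave.
Henry is a knave.

Verification:
- Victor (knave) says "Alice is a knight" - this is FALSE (a lie) because Alice is a knave.
- Grace (knight) says "Victor and I are different types" - this is TRUE because Grace is a knight and Victor is a knave.
- Alice (knave) says "Grace always lies" - this is FALSE (a lie) because Grace is a knight.
- Henry (knave) says "Grace is a liar" - this is FALSE (a lie) because Grace is a knight.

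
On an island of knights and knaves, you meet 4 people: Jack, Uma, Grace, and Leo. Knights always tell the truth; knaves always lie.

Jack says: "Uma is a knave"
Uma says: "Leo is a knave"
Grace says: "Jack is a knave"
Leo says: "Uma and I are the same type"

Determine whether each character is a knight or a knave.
Jack is a knave.
Uma is a knight.
Grace is a knight.
Leo is a knave.

Verification:
- Jack (knave) says "Uma is a knave" - this is FALSE (a lie) because Uma is a knight.
- Uma (knight) says "Leo is a knave" - this is TRUE because Leo is a knave.
- Grace (knight) says "Jack is a knave" - this is TRUE because Jack is a knave.
- Leo (knave) says "Uma and I are the same type" - this is FALSE (a lie) because Leo is a knave and Uma is a knight.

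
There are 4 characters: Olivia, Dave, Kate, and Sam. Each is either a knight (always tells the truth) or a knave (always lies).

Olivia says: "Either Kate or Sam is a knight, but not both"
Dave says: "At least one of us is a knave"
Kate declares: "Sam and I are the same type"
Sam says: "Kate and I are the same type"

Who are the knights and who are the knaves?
Olivia is a knave.
Dave is a knight.
Kate is a knight.
Sam is a knight.

Verification:
- Olivia (knave) says "Either Kate or Sam is a knight, but not both" - this is FALSE (a lie) because Kate is a knight and Sam is a knight.
- Dave (knight) says "At least one of us is a knave" - this is TRUE because Olivia is a knave.
- Kate (knight) says "Sam and I are the same type" - this is TRUE because Kate is a knight and Sam is a knight.
- Sam (knight) says "Kate and I are the same type" - this is TRUE because Sam is a knight and Kate is a knight.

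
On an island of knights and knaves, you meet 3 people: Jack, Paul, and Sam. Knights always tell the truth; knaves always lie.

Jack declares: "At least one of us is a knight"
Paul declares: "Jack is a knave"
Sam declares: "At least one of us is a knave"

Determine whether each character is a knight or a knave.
Jack is a knight.
Paul is a knave.
Sam is a knight.

Verification:
- Jack (knight) says "At least one of us is a knight" - this is TRUE because Jack and Sam are knights.
- Paul (knave) says "Jack is a knave" - this is FALSE (a lie) because Jack is a knight.
- Sam (knight) says "At least one of us is a knave" - this is TRUE because Paul is a knave.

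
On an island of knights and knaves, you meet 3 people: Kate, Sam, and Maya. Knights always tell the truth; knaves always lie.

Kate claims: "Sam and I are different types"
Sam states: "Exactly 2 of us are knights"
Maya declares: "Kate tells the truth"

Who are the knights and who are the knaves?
Kate is a knave.
Sam is a knave.
Maya is a knave.

Verification:
- Kate (knave) says "Sam and I are different types" - this is FALSE (a lie) because Kate is a knave and Sam is a knave.
- Sam (knave) says "Exactly 2 of us are knights" - this is FALSE (a lie) because there are 0 knights.
- Maya (knave) says "Kate tells the truth" - this is FALSE (a lie) because Kate is a knave.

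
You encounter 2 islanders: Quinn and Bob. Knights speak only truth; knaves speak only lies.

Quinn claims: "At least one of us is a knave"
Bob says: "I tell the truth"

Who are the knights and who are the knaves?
Quinn is a knight.
Bob is a knave.

Verification:
- Quinn (knight) says "At least one of us is a knave" - this is TRUE because Bob is a knave.
- Bob (knave) says "I tell the truth" - this is FALSE (a lie) because Bob is a knave.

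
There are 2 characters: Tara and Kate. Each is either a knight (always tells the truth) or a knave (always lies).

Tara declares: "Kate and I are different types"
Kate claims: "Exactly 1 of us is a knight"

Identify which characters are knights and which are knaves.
Tara is a knave.
Kate is a knave.

Verification:
- Tara (knave) says "Kate and I are different types" - this is FALSE (a lie) because Tara is a knave and Kate is a knave.
- Kate (knave) says "Exactly 1 of us is a knight" - this is FALSE (a lie) because there are 0 knights.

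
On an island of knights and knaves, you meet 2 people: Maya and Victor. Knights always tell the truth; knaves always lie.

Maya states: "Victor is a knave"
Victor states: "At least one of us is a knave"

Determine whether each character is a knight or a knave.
Maya is a knave.
Victor is a knight.

Verification:
- Maya (knave) says "Victor is a knave" - this is FALSE (a lie) because Victor is a knight.
- Victor (knight) says "At least one of us is a knave" - this is TRUE because Maya is a knave.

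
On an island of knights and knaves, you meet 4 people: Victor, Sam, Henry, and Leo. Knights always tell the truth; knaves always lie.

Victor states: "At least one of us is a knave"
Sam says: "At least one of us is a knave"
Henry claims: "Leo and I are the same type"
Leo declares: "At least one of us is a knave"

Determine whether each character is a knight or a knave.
Victor is a knight.
Sam is a knight.
Henry is a knave.
Leo is a knight.

Verification:
- Victor (knight) says "At least one of us is a knave" - this is TRUE because Henry is a knave.
- Sam (knight) says "At least one of us is a knave" - this is TRUE because Henry is a knave.
- Henry (knave) says "Leo and I are the same type" - this is FALSE (a lie) because Henry is a knave and Leo is a knight.
- Leo (knight) says "At least one of us is a knave" - this is TRUE because Henry is a knave.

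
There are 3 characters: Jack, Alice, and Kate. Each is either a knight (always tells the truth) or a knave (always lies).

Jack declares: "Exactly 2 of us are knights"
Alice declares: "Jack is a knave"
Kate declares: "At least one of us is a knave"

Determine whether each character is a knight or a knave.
Jack is a knight.
Alice is a knave.
Kate is a knight.

Verification:
- Jack (knight) says "Exactly 2 of us are knights" - this is TRUE because there are 2 knights.
- Alice (knave) says "Jack is a knave" - this is FALSE (a lie) because Jack is a knight.
- Kate (knight) says "At least one of us is a knave" - this is TRUE because Alice is a knave.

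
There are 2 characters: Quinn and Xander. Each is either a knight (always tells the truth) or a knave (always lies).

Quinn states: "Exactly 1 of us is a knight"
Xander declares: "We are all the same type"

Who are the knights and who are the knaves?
Quinn is a knight.
Xander is a knave.

Verification:
- Quinn (knight) says "Exactly 1 of us is a knight" - this is TRUE because there are 1 knights.
- Xander (knave) says "We are all the same type" - this is FALSE (a lie) because Quinn is a knight and Xander is a knave.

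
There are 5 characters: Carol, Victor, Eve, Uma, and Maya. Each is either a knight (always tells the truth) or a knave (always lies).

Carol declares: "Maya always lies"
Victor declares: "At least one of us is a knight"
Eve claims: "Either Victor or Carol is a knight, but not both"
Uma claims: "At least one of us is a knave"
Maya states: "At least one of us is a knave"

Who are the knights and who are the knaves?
Carol is a knave.
Victor is a knight.
Eve is a knight.
Uma is a knight.
Maya is a knight.

Verification:
- Carol (knave) says "Maya always lies" - this is FALSE (a lie) because Maya is a knight.
- Victor (knight) says "At least one of us is a knight" - this is TRUE because Victor, Eve, Uma, and Maya are knights.
- Eve (knight) says "Either Victor or Carol is a knight, but not both" - this is TRUE because Victor is a knight and Carol is a knave.
- Uma (knight) says "At least one of us is a knave" - this is TRUE because Carol is a knave.
- Maya (knight) says "At least one of us is a knave" - this is TRUE because Carol is a knave.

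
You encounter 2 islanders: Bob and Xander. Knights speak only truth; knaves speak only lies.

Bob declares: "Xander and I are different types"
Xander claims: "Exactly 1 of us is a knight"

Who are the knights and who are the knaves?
Bob is a knave.
Xander is a knave.

Verification:
- Bob (knave) says "Xander and I are different types" - this is FALSE (a lie) because Bob is a knave and Xander is a knave.
- Xander (knave) says "Exactly 1 of us is a knight" - this is FALSE (a lie) because there are 0 knights.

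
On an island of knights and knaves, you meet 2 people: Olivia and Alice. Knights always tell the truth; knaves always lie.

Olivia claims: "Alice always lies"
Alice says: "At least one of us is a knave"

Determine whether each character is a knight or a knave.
Olivia is a knave.
Alice is a knight.

Verification:
- Olivia (knave) says "Alice always lies" - this is FALSE (a lie) because Alice is a knight.
- Alice (knight) says "At least one of us is a knave" - this is TRUE because Olivia is a knave.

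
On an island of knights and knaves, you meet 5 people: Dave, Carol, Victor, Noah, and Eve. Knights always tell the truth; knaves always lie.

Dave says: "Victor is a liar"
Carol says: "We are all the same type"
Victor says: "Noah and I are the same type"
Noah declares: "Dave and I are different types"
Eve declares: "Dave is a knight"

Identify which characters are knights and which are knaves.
Dave is a knave.
Carol is a knave.
Victor is a knight.
Noah is a knight.
Eve is a knave.

Verification:
- Dave (knave) says "Victor is a liar" - this is FALSE (a lie) because Victor is a knight.
- Carol (knave) says "We are all the same type" - this is FALSE (a lie) because Victor and Noah are knights and Dave, Carol, and Eve are knaves.
- Victor (knight) says "Noah and I are the same type" - this is TRUE because Victor is a knight and Noah is a knight.
- Noah (knight) says "Dave and I are different types" - this is TRUE because Noah is a knight and Dave is a knave.
- Eve (knave) says "Dave is a knight" - this is FALSE (a lie) because Dave is a knave.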